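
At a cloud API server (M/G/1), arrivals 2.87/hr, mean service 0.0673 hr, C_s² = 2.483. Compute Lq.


ρ = λ·E[S] = 2.87·0.0673 = 0.1932
Lq = ρ²(1+C_s²)/(2(1−ρ)) = 0.03731·(1+2.483)/(2·0.8068)
= 0.03731·3.4830/1.6137 = 0.08052

Final: 0.08052


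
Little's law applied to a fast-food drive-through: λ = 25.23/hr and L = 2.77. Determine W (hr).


W = L/λ = 2.77/25.23 = 0.1098 hr

Final: 0.1098 hr


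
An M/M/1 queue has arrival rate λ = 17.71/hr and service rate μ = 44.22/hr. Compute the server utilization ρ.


ρ = λ/μ = 17.71/44.22 = 0.4005

Final: 0.4005


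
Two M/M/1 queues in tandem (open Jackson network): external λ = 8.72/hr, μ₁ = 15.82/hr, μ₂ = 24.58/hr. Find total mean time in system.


Each node sees arrival rate λ = 8.72/hr (tandem ⇒ throughput preserved).
W₁ = 1/(μ₁−λ) = 1/(15.82−8.72) = 0.14085 hr
W₂ = 1/(μ₂−λ) = 1/(24.58−8.72) = 0.06305 hr
W_total = W₁ + W₂ = 0.14085 + 0.06305 = 0.20390 hr

Final: 0.20390 hr


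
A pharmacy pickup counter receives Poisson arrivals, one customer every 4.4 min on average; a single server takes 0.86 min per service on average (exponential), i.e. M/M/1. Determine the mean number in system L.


λ = 60/4.4 = 13.6364 /hr
μ = 60/0.86 = 69.7674 /hr
ρ = λ/μ = 13.6364/69.7674 = 0.1955
L = ρ/(1−ρ) = 0.1955/0.8045 = 0.2429

Final: 0.2429


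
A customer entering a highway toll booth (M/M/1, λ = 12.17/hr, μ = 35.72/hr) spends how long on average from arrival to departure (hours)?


W = 1/(μ−λ) = 1/(35.72 − 12.17) = 1/23.55 = 0.04246 hr

Final: 0.04246 hr


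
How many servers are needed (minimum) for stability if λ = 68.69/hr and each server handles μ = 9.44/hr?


Stability requires cμ > λ ⇔ c > λ/μ.
λ/μ = 68.69/9.44 = 7.2765
Minimum integer c = ⌊7.2765⌋ + 1 = 8
Check: 8·9.44 = 75.52 > 68.69, while 7·9.44 = 66.08 ≤ 68.69

Final: 8 servers


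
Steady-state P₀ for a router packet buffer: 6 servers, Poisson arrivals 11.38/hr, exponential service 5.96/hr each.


a = λ/μ = 11.38/5.96 = 1.9094; ρ = a/c = 0.3182
Σ_{k=0}^{5} a^k/k! (terms k=0..5) = 1.00000 + 1.90940 + 1.82290 + 1.16021 + 0.55383 + 0.21149 = 6.65782
Tail: a^6/(6!(1−ρ)) = 48.45917/(720·0.6818) = 0.09872
P₀ = 1/(6.65782 + 0.09872) = 1/6.75654 = 0.148005

Final: 0.148005


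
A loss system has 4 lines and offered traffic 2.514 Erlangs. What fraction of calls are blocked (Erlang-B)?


B(c,a) = (a^c/c!) / Σ_{k=0}^{c} a^k/k!
a^4/4! = 1.664370
Σ terms (k=0..4): 1.00000 + 2.51400 + 3.16010 + 2.64816 + 1.66437 = 10.986630
B = 1.664370/10.986630 = 0.151490

Final: 0.151490


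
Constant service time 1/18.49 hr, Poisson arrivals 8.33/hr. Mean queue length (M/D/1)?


ρ = 8.33/18.49 = 0.4505
M/D/1: Lq = ρ²/(2(1−ρ)) = 0.2030/(2·0.5495) = 0.18468

Final: 0.18468


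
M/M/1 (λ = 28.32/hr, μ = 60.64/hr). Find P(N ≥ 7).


ρ = 28.32/60.64 = 0.4670
P(N ≥ n) = ρ^n = 0.4670^7 = 0.004845

Final: 0.004845


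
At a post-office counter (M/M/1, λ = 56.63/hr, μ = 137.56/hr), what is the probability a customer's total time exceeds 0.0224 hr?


W ~ Exponential(μ−λ) for M/M/1.
μ − λ = 137.56 − 56.63 = 80.9300
P(W > t) = e^{−(μ−λ)t} = e^{−1.8128} = 0.163191

Final: 0.163191


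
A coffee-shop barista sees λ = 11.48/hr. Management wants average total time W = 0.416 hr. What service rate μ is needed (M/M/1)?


W = 1/(μ−λ) ⇒ μ − λ = 1/W = 1/0.416 = 2.4038
μ = λ + 1/W = 11.48 + 2.4038 = 13.8838 per hr

Final: 13.8838 /hr


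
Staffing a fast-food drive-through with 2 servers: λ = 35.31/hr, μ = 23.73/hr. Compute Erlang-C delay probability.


a = λ/μ = 1.4880; ρ = a/2 = 0.7440
P₀ = 0.146792 (from M/M/c formula)
C(c,a) = [a^c/(c!(1−ρ))]·P₀ = [2.21411/(2·0.2560)]·0.146792
= 4.32436·0.146792 = 0.634782

Final: 0.634782


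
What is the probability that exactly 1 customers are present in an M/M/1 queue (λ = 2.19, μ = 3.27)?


ρ = 2.19/3.27 = 0.6697
P_n = (1−ρ)·ρ^n = (1 − 0.6697)·0.6697^1 = 0.3303·0.669725 = 0.221194

Final: 0.221194


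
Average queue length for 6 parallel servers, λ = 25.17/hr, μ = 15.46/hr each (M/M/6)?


a = λ/μ = 1.6281; ρ = a/6 = 0.2713
P₀ = 0.196226
Lq = P₀·a^c·ρ / (c!·(1−ρ)²) = 0.196226·18.62269·0.2713/(720·0.53094)
= 0.002594

Final: 0.002594


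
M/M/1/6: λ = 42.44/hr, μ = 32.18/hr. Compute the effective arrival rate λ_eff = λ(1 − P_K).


ρ = 1.3188; P_K = (1−ρ)ρ^6/(1−ρ^7) = 0.282456
λ_eff = λ(1 − P_K) = 42.44·(1 − 0.282456) = 42.44·0.717544 = 30.4526 /hr

Final: 30.4526 /hr


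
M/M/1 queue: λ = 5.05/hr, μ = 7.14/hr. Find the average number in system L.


ρ = λ/μ = 5.05/7.14 = 0.7073
L = ρ/(1−ρ) = 0.7073/(1 − 0.7073) = 0.7073/0.2927 = 2.4163

Final: 2.4163


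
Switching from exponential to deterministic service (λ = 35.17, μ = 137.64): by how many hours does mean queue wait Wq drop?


ρ = 35.17/137.64 = 0.2555
Wq(M/M/1) = ρ/(μ−λ) = 0.2555/102.47 = 0.002494 hr
Wq(M/D/1) = ρ/(2(μ−λ)) = 0.001247 hr
Savings = 0.002494 − 0.001247 = 0.001247 hr

Final: 0.001247 hr


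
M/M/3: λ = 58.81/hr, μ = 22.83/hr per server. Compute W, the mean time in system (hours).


a = 2.5760; ρ = 0.8587; P₀ = 0.036967
Lq = P₀·a^c·ρ/(c!(1−ρ)²) = 4.52713
Wq = Lq/λ = 4.52713/58.81 = 0.07698 hr
W = Wq + 1/μ = 0.07698 + 0.04380 = 0.12078 hr

Final: 0.12078 hr


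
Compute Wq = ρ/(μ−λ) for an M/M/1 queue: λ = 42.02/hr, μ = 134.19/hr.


ρ = 42.02/134.19 = 0.3131
Wq = ρ/(μ−λ) = 0.3131/(134.19 − 42.02) = 0.3131/92.17 = 0.003397 hr

Final: 0.003397 hr


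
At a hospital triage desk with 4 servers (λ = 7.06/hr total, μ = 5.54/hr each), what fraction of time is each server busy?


ρ = λ/(cμ) = 7.06/(4·5.54) = 7.06/22.16 = 0.3186

Final: 0.3186


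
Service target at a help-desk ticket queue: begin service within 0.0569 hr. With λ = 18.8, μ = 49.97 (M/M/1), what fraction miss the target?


ρ = 18.8/49.97 = 0.3762
P(Wq > t) = ρ·e^{−(μ−λ)t} = 0.3762·e^{−1.7736}
= 0.3762·0.169725 = 0.063855

Final: 0.063855


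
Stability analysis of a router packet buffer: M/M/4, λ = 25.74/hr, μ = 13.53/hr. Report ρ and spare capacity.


Total capacity cμ = 4·13.53 = 54.12/hr
ρ = λ/(cμ) = 25.74/54.12 = 0.4756
Stable ⇔ ρ < 1: YES
Spare capacity = cμ − λ = 54.12 − 25.74 = 28.38/hr

Final: ρ = 0.4756; stable; margin = 28.38/hr


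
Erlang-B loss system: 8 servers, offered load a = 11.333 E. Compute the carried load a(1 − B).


B(8,11.333) = 0.396529 (Erlang-B)
Carried load = a(1 − B) = 11.333·(1 − 0.396529) = 11.333·0.603471 = 6.8391 E

Final: 6.8391 Erlangs


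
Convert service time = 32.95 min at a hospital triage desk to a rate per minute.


μ = 1/(service time) in consistent units.
1 minute = 1 min, so μ = 1/32.95 = 0.03035 per minute

Final: 0.03035 /min


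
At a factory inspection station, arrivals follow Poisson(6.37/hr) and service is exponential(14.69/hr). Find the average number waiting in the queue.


ρ = 6.37/14.69 = 0.4336
Lq = ρ²/(1−ρ) = 0.1880/0.5664 = 0.3320

Final: 0.3320


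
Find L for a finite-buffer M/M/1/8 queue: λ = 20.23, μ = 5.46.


ρ = 20.23/5.46 = 3.7051
L = ρ[1 − (K+1)ρ^K + Kρ^(K+1)] / [(1−ρ)(1−ρ^(K+1))]
Numerator: 3.7051·(1 − 9·35516.153189 + 8·131591.900918) = 2716195.506134
Denominator: (-2.7051)·(-131590.900918) = 355970.257612
L = 2716195.506134/355970.257612 = 7.6304

Final: 7.6304


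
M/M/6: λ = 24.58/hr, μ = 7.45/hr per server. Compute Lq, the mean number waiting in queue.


a = λ/μ = 3.2993; ρ = a/6 = 0.5499
P₀ = 0.035838
Lq = P₀·a^c·ρ / (c!·(1−ρ)²) = 0.035838·1289.89285·0.5499/(720·0.20260)
= 0.17426

Final: 0.17426


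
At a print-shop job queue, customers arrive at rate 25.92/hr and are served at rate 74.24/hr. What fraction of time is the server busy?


ρ = λ/μ = 25.92/74.24 = 0.3491

Final: 0.3491


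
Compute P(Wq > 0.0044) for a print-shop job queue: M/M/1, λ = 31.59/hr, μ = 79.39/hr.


ρ = 31.59/79.39 = 0.3979
P(Wq > t) = ρ·e^{−(μ−λ)t} = 0.3979·e^{−0.2103}
= 0.3979·0.810325 = 0.322436

Final: 0.322436


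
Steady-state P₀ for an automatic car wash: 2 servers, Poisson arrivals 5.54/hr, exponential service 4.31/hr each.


a = λ/μ = 5.54/4.31 = 1.2854; ρ = a/c = 0.6427
Σ_{k=0}^{1} a^k/k! (terms k=0..1) = 1.00000 + 1.28538 = 2.28538
Tail: a^2/(2!(1−ρ)) = 1.65221/(2·0.3573) = 2.31202
P₀ = 1/(2.28538 + 2.31202) = 1/4.59740 = 0.217514

Final: 0.217514


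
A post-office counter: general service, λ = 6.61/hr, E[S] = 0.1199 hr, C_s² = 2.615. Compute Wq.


ρ = λ·E[S] = 6.61·0.1199 = 0.7925
E[S²] = E[S]²(1+C_s²) = 0.1199²·(1+2.615) = 0.051969
Wq = λ·E[S²]/(2(1−ρ)) = 6.61·0.051969/(2·0.2075) = 0.82791 hr

Final: 0.82791 hr


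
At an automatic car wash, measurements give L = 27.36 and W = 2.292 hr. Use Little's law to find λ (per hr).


λ = L/W = 27.36/2.292 = 11.9372 /hr

Final: 11.9372 /hr


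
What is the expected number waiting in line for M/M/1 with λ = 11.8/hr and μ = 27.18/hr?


ρ = 11.8/27.18 = 0.4341
Lq = ρ²/(1−ρ) = 0.1885/0.5659 = 0.3331

Final: 0.3331


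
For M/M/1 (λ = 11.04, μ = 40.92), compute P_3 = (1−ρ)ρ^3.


ρ = 11.04/40.92 = 0.2698
P_n = (1−ρ)·ρ^n = (1 − 0.2698)·0.2698^3 = 0.7302·0.019638 = 0.014340

Final: 0.014340


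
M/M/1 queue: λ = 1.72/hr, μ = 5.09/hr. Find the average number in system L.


ρ = λ/μ = 1.72/5.09 = 0.3379
L = ρ/(1−ρ) = 0.3379/(1 − 0.3379) = 0.3379/0.6621 = 0.5104

Final: 0.5104


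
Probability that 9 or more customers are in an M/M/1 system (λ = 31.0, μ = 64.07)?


ρ = 31.0/64.07 = 0.4838
P(N ≥ n) = ρ^n = 0.4838^9 = 0.001453

Final: 0.001453


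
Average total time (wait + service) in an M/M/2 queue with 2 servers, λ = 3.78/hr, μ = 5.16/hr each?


a = 0.7326; ρ = 0.3663; P₀ = 0.463830
Lq = P₀·a^c·ρ/(c!(1−ρ)²) = 0.11351
Wq = Lq/λ = 0.11351/3.78 = 0.03003 hr
W = Wq + 1/μ = 0.03003 + 0.19380 = 0.22383 hr

Final: 0.22383 hr


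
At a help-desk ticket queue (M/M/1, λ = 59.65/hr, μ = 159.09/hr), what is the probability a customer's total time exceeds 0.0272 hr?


W ~ Exponential(μ−λ) for M/M/1.
μ − λ = 159.09 − 59.65 = 99.4400
P(W > t) = e^{−(μ−λ)t} = e^{−2.7048} = 0.066886

Final: 0.066886


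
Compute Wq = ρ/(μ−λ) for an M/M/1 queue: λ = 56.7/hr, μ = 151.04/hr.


ρ = 56.7/151.04 = 0.3754
Wq = ρ/(μ−λ) = 0.3754/(151.04 − 56.7) = 0.3754/94.34 = 0.003979 hr

Final: 0.003979 hr


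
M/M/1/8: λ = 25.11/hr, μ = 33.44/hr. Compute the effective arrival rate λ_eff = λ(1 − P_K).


ρ = 0.7509; P_K = (1−ρ)ρ^8/(1−ρ^9) = 0.027246
λ_eff = λ(1 − P_K) = 25.11·(1 − 0.027246) = 25.11·0.972754 = 24.4259 /hr

Final: 24.4259 /hr


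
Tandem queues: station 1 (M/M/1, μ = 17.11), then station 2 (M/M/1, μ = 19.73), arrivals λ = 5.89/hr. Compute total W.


Each node sees arrival rate λ = 5.89/hr (tandem ⇒ throughput preserved).
W₁ = 1/(μ₁−λ) = 1/(17.11−5.89) = 0.08913 hr
W₂ = 1/(μ₂−λ) = 1/(19.73−5.89) = 0.07225 hr
W_total = W₁ + W₂ = 0.08913 + 0.07225 = 0.16138 hr

Final: 0.16138 hr


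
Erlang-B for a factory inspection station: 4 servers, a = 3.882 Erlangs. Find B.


B(c,a) = (a^c/c!) / Σ_{k=0}^{c} a^k/k!
a^4/4! = 9.462609
Σ terms (k=0..4): 1.00000 + 3.88200 + 7.53496 + 9.75024 + 9.46261 = 31.629812
B = 9.462609/31.629812 = 0.299167

Final: 0.299167


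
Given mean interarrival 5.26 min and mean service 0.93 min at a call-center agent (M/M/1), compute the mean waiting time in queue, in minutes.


λ = 60/5.26 = 11.4068 /hr
μ = 60/0.93 = 64.5161 /hr
ρ = λ/μ = 11.4068/64.5161 = 0.1768
Wq = ρ/(μ−λ) = 0.1768/(64.5161−11.4068) = 0.003329 hr
In minutes: 0.003329·60 = 0.1997 min

Final: 0.1997 min


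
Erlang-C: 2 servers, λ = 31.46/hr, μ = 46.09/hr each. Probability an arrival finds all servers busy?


a = λ/μ = 0.6826; ρ = a/2 = 0.3413
P₀ = 0.491103 (from M/M/c formula)
C(c,a) = [a^c/(c!(1−ρ))]·P₀ = [0.46591/(2·0.6587)]·0.491103
= 0.35365·0.491103 = 0.173681

Final: 0.173681


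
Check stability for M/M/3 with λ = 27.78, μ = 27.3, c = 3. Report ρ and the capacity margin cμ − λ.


Total capacity cμ = 3·27.3 = 81.90/hr
ρ = λ/(cμ) = 27.78/81.90 = 0.3392
Stable ⇔ ρ < 1: YES
Spare capacity = cμ − λ = 81.90 − 27.78 = 54.12/hr

Final: ρ = 0.3392; stable; margin = 54.12/hr


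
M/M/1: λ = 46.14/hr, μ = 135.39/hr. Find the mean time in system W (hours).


W = 1/(μ−λ) = 1/(135.39 − 46.14) = 1/89.25 = 0.01120 hr

Final: 0.01120 hr


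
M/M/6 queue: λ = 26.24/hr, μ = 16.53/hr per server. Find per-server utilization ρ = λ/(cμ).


ρ = λ/(cμ) = 26.24/(6·16.53) = 26.24/99.18 = 0.2646

Final: 0.2646


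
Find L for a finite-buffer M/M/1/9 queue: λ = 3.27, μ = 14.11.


ρ = 3.27/14.11 = 0.2318
L = ρ[1 − (K+1)ρ^K + Kρ^(K+1)] / [(1−ρ)(1−ρ^(K+1))]
Numerator: 0.2318·(1 − 10·0.000001928 + 9·0.0000004469) = 0.231747
Denominator: (0.7682)·(1.000000) = 0.768249
L = 0.231747/0.768249 = 0.3017

Final: 0.3017


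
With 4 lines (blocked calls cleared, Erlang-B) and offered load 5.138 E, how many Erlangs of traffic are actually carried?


B(4,5.138) = 0.409089 (Erlang-B)
Carried load = a(1 − B) = 5.138·(1 − 0.409089) = 5.138·0.590911 = 3.0361 E

Final: 3.0361 Erlangs


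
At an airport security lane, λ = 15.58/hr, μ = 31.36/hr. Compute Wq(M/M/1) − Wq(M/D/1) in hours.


ρ = 15.58/31.36 = 0.4968
Wq(M/M/1) = ρ/(μ−λ) = 0.4968/15.78 = 0.03148 hr
Wq(M/D/1) = ρ/(2(μ−λ)) = 0.01574 hr
Savings = 0.03148 − 0.01574 = 0.01574 hr

Final: 0.01574 hr


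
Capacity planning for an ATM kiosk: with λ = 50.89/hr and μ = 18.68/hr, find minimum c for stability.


Stability requires cμ > λ ⇔ c > λ/μ.
λ/μ = 50.89/18.68 = 2.7243
Minimum integer c = ⌊2.7243⌋ + 1 = 3
Check: 3·18.68 = 56.04 > 50.89, while 2·18.68 = 37.36 ≤ 50.89

Final: 3 servers


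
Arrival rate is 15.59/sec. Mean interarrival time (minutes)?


Mean interarrival time = 1/λ = 1/15.59 second = 0.06414 second
In minutes: 0.06414 × 0.0166667 = 0.001069 min

Final: 0.001069 min


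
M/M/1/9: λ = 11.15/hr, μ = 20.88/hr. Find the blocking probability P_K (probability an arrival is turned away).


ρ = λ/μ = 11.15/20.88 = 0.5340
P_K = (1−ρ)ρ^K/(1−ρ^(K+1)) = (0.4660·0.003531)/(1 − 0.001886)
= 0.001645/0.998114 = 0.001649

Final: 0.001649


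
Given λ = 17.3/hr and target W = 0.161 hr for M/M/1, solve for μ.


W = 1/(μ−λ) ⇒ μ − λ = 1/W = 1/0.161 = 6.2112
μ = λ + 1/W = 17.3 + 6.2112 = 23.5112 per hr

Final: 23.5112 /hr


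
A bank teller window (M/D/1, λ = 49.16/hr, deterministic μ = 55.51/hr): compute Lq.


ρ = 49.16/55.51 = 0.8856
M/D/1: Lq = ρ²/(2(1−ρ)) = 0.7843/(2·0.1144) = 3.42806

Final: 3.42806


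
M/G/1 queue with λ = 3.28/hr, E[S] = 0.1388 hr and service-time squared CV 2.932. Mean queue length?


ρ = λ·E[S] = 3.28·0.1388 = 0.4553
Lq = ρ²(1+C_s²)/(2(1−ρ)) = 0.2073·(1+2.932)/(2·0.5447)
= 0.2073·3.9320/1.0895 = 0.74804

Final: 0.74804


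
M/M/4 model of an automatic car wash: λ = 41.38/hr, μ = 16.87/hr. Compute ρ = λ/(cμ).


ρ = λ/(cμ) = 41.38/(4·16.87) = 41.38/67.48 = 0.6132

Final: 0.6132


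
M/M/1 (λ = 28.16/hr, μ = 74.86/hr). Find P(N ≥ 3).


ρ = 28.16/74.86 = 0.3762
P(N ≥ n) = ρ^n = 0.3762^3 = 0.053229

Final: 0.053229


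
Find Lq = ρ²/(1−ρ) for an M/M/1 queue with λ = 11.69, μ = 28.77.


ρ = 11.69/28.77 = 0.4063
Lq = ρ²/(1−ρ) = 0.1651/0.5937 = 0.2781

Final: 0.2781


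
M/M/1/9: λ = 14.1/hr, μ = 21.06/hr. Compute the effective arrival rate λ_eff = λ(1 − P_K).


ρ = 0.6695; P_K = (1−ρ)ρ^9/(1−ρ^10) = 0.009098
λ_eff = λ(1 − P_K) = 14.1·(1 − 0.009098) = 14.1·0.990902 = 13.9717 /hr

Final: 13.9717 /hr


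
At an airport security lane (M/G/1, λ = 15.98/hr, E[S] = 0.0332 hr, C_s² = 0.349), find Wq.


ρ = λ·E[S] = 15.98·0.0332 = 0.5305
E[S²] = E[S]²(1+C_s²) = 0.0332²·(1+0.349) = 0.001487
Wq = λ·E[S²]/(2(1−ρ)) = 15.98·0.001487/(2·0.4695) = 0.02531 hr

Final: 0.02531 hr


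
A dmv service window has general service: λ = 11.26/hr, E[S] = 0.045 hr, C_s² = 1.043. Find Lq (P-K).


ρ = λ·E[S] = 11.26·0.045 = 0.5067
Lq = ρ²(1+C_s²)/(2(1−ρ)) = 0.2567·(1+1.043)/(2·0.4933)
= 0.2567·2.0430/0.9866 = 0.53165

Final: 0.53165


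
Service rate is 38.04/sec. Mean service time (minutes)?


Mean service time = 1/μ = 1/38.04 second = 0.02629 second
In minutes: 0.02629 × 0.0166667 = 0.0004381 min

Final: 0.0004381 min


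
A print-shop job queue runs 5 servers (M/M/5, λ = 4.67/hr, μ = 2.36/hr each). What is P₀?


a = λ/μ = 4.67/2.36 = 1.9788; ρ = a/c = 0.3958
Σ_{k=0}^{4} a^k/k! (terms k=0..4) = 1.00000 + 1.97881 + 1.95785 + 1.29141 + 0.63886 = 6.86694
Tail: a^5/(5!(1−ρ)) = 30.34062/(120·0.6042) = 0.41844
P₀ = 1/(6.86694 + 0.41844) = 1/7.28538 = 0.137261

Final: 0.137261


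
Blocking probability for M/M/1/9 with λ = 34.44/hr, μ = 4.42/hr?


ρ = λ/μ = 34.44/4.42 = 7.7919
P_K = (1−ρ)ρ^K/(1−ρ^(K+1)) = (-6.7919·105868768.411899)/(1 − 824914114.051082)
= -719045345.639184/-824914113.051082 = 0.871661

Final: 0.871661


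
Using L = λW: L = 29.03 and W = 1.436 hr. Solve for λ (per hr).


λ = L/W = 29.03/1.436 = 20.2159 /hr

Final: 20.2159 /hr


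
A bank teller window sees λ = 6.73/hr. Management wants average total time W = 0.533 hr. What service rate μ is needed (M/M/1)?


W = 1/(μ−λ) ⇒ μ − λ = 1/W = 1/0.533 = 1.8762
μ = λ + 1/W = 6.73 + 1.8762 = 8.6062 per hr

Final: 8.6062 /hr


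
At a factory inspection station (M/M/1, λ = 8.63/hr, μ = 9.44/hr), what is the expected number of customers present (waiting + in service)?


ρ = λ/μ = 8.63/9.44 = 0.9142
L = ρ/(1−ρ) = 0.9142/(1 − 0.9142) = 0.9142/0.08581 = 10.6543

Final: 10.6543


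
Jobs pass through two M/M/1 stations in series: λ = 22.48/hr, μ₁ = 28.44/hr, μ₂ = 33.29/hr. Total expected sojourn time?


Each node sees arrival rate λ = 22.48/hr (tandem ⇒ throughput preserved).
W₁ = 1/(μ₁−λ) = 1/(28.44−22.48) = 0.16779 hr
W₂ = 1/(μ₂−λ) = 1/(33.29−22.48) = 0.09251 hr
W_total = W₁ + W₂ = 0.16779 + 0.09251 = 0.26029 hr

Final: 0.26029 hr


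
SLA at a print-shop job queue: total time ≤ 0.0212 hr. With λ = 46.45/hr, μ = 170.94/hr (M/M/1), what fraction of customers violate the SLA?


W ~ Exponential(μ−λ) for M/M/1.
μ − λ = 170.94 − 46.45 = 124.4900
P(W > t) = e^{−(μ−λ)t} = e^{−2.6392} = 0.071419

Final: 0.071419


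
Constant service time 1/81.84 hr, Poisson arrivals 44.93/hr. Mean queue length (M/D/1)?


ρ = 44.93/81.84 = 0.5490
M/D/1: Lq = ρ²/(2(1−ρ)) = 0.3014/(2·0.4510) = 0.33414

Final: 0.33414


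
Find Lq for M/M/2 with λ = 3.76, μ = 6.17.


a = λ/μ = 0.6094; ρ = a/2 = 0.3047
P₀ = 0.532919
Lq = P₀·a^c·ρ / (c!·(1−ρ)²) = 0.532919·0.37137·0.3047/(2·0.48344)
= 0.06237

Final: 0.06237


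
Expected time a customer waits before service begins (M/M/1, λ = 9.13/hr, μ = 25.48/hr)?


ρ = 9.13/25.48 = 0.3583
Wq = ρ/(μ−λ) = 0.3583/(25.48 − 9.13) = 0.3583/16.35 = 0.02192 hr

Final: 0.02192 hr


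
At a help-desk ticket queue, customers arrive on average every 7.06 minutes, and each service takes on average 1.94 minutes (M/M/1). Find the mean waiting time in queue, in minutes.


λ = 60/7.06 = 8.4986 /hr
μ = 60/1.94 = 30.9278 /hr
ρ = λ/μ = 8.4986/30.9278 = 0.2748
Wq = ρ/(μ−λ) = 0.2748/(30.9278−8.4986) = 0.01225 hr
In minutes: 0.01225·60 = 0.7351 min

Final: 0.7351 min


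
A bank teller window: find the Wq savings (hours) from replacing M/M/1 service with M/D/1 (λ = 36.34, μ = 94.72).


ρ = 36.34/94.72 = 0.3837
Wq(M/M/1) = ρ/(μ−λ) = 0.3837/58.38 = 0.006572 hr
Wq(M/D/1) = ρ/(2(μ−λ)) = 0.003286 hr
Savings = 0.006572 − 0.003286 = 0.003286 hr

Final: 0.003286 hr


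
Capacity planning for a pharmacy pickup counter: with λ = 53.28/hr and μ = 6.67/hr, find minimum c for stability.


Stability requires cμ > λ ⇔ c > λ/μ.
λ/μ = 53.28/6.67 = 7.9880
Minimum integer c = ⌊7.9880⌋ + 1 = 8
Check: 8·6.67 = 53.36 > 53.28, while 7·6.67 = 46.69 ≤ 53.28

Final: 8 servers


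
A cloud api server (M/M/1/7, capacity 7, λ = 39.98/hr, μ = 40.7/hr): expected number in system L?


ρ = 39.98/40.7 = 0.9823
L = ρ[1 − (K+1)ρ^K + Kρ^(K+1)] / [(1−ρ)(1−ρ^(K+1))]
Numerator: 0.9823·(1 − 8·0.882549 + 7·0.866936) = 0.008018
Denominator: (0.01769)·(0.133064) = 0.002354
L = 0.008018/0.002354 = 3.4063

Final: 3.4063


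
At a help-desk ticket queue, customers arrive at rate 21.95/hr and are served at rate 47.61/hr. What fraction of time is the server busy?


ρ = λ/μ = 21.95/47.61 = 0.4610

Final: 0.4610


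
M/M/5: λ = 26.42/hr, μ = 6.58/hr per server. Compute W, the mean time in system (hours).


a = 4.0152; ρ = 0.8030; P₀ = 0.012682
Lq = P₀·a^c·ρ/(c!(1−ρ)²) = 2.28316
Wq = Lq/λ = 2.28316/26.42 = 0.08642 hr
W = Wq + 1/μ = 0.08642 + 0.15198 = 0.23839 hr

Final: 0.23839 hr


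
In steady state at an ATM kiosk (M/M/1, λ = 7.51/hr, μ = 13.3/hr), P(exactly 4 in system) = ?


ρ = 7.51/13.3 = 0.5647
P_n = (1−ρ)·ρ^n = (1 − 0.5647)·0.5647^4 = 0.4353·0.101661 = 0.044257

Final: 0.044257


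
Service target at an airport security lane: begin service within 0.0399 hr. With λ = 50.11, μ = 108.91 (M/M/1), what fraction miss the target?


ρ = 50.11/108.91 = 0.4601
P(Wq > t) = ρ·e^{−(μ−λ)t} = 0.4601·e^{−2.3461}
= 0.4601·0.095740 = 0.044050

Final: 0.044050


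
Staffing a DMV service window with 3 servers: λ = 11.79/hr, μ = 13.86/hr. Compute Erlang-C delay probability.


a = λ/μ = 0.8506; ρ = a/3 = 0.2835
P₀ = 0.424513 (from M/M/c formula)
C(c,a) = [a^c/(c!(1−ρ))]·P₀ = [0.61553/(6·0.7165)]·0.424513
= 0.14319·0.424513 = 0.060786

Final: 0.060786


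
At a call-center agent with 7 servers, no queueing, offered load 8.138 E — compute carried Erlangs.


B(7,8.138) = 0.315897 (Erlang-B)
Carried load = a(1 − B) = 8.138·(1 − 0.315897) = 8.138·0.684103 = 5.5672 E

Final: 5.5672 Erlangs


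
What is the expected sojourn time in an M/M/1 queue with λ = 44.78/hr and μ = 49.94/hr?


W = 1/(μ−λ) = 1/(49.94 − 44.78) = 1/5.16 = 0.1938 hr

Final: 0.1938 hr


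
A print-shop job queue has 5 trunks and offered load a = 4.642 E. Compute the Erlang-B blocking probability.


B(c,a) = (a^c/c!) / Σ_{k=0}^{c} a^k/k!
a^5/5! = 17.961576
Σ terms (k=0..5): 1.00000 + 4.64200 + 10.77408 + 16.67110 + 19.34681 + 17.96158 = 70.395561
B = 17.961576/70.395561 = 0.255152

Final: 0.255152


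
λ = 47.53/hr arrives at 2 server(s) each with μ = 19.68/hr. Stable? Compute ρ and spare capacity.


Total capacity cμ = 2·19.68 = 39.36/hr
ρ = λ/(cμ) = 47.53/39.36 = 1.2076
Stable ⇔ ρ < 1: NO
Spare capacity = cμ − λ = 39.36 − 47.53 = -8.17/hr

Final: ρ = 1.2076; unstable; margin = -8.17/hr


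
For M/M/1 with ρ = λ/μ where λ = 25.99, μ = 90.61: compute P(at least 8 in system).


ρ = 25.99/90.61 = 0.2868
P(N ≥ n) = ρ^n = 0.2868^8 = 0.00004582

Final: 0.00004582


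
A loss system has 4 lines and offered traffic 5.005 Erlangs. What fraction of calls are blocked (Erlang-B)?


B(c,a) = (a^c/c!) / Σ_{k=0}^{c} a^k/k!
a^4/4! = 26.145990
Σ terms (k=0..4): 1.00000 + 5.00500 + 12.52501 + 20.89590 + 26.14599 = 65.571898
B = 26.145990/65.571898 = 0.398738

Final: 0.398738


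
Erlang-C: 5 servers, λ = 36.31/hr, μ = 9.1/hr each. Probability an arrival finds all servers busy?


a = λ/μ = 3.9901; ρ = a/5 = 0.7980
P₀ = 0.013188 (from M/M/c formula)
C(c,a) = [a^c/(c!(1−ρ))]·P₀ = [1011.40311/(120·0.2020)]·0.013188
= 41.72909·0.013188 = 0.550305

Final: 0.550305


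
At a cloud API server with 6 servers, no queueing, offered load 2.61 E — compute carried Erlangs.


B(6,2.61) = 0.032860 (Erlang-B)
Carried load = a(1 − B) = 2.61·(1 − 0.032860) = 2.61·0.967140 = 2.5242 E

Final: 2.5242 Erlangs


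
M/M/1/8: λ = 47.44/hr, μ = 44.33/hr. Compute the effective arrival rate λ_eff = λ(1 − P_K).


ρ = 1.0702; P_K = (1−ρ)ρ^8/(1−ρ^9) = 0.143519
λ_eff = λ(1 − P_K) = 47.44·(1 − 0.143519) = 47.44·0.856481 = 40.6314 /hr

Final: 40.6314 /hr


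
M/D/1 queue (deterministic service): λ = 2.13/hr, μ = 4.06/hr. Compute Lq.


ρ = 2.13/4.06 = 0.5246
M/D/1: Lq = ρ²/(2(1−ρ)) = 0.2752/(2·0.4754) = 0.28950

Final: 0.28950


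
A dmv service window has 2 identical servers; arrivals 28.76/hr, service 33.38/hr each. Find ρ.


ρ = λ/(cμ) = 28.76/(2·33.38) = 28.76/66.76 = 0.4308

Final: 0.4308


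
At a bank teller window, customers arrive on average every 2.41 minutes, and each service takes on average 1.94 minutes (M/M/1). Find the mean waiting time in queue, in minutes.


λ = 60/2.41 = 24.8963 /hr
μ = 60/1.94 = 30.9278 /hr
ρ = λ/μ = 24.8963/30.9278 = 0.8050
Wq = ρ/(μ−λ) = 0.8050/(30.9278−24.8963) = 0.13346 hr
In minutes: 0.13346·60 = 8.008 min

Final: 8.008 min


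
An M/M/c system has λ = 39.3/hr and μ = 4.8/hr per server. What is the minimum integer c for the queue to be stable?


Stability requires cμ > λ ⇔ c > λ/μ.
λ/μ = 39.3/4.8 = 8.1875
Minimum integer c = ⌊8.1875⌋ + 1 = 9
Check: 9·4.8 = 43.20 > 39.3, while 8·4.8 = 38.40 ≤ 39.3

Final: 9 servers


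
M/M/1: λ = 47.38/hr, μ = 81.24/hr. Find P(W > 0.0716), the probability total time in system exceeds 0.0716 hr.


W ~ Exponential(μ−λ) for M/M/1.
μ − λ = 81.24 − 47.38 = 33.8600
P(W > t) = e^{−(μ−λ)t} = e^{−2.4244} = 0.088533

Final: 0.088533


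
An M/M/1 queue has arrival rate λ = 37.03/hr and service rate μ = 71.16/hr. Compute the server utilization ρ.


ρ = λ/μ = 37.03/71.16 = 0.5204

Final: 0.5204


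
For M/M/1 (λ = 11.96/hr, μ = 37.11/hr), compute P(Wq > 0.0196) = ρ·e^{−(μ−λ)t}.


ρ = 11.96/37.11 = 0.3223
P(Wq > t) = ρ·e^{−(μ−λ)t} = 0.3223·e^{−0.4929}
= 0.3223·0.610828 = 0.196861

Final: 0.196861


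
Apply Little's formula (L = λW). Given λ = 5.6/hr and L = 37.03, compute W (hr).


W = L/λ = 37.03/5.6 = 6.6125 hr

Final: 6.6125 hr


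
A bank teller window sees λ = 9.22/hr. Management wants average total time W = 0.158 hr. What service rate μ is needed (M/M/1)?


W = 1/(μ−λ) ⇒ μ − λ = 1/W = 1/0.158 = 6.3291
μ = λ + 1/W = 9.22 + 6.3291 = 15.5491 per hr

Final: 15.5491 /hr


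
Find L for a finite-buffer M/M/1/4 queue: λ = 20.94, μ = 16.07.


ρ = 20.94/16.07 = 1.3030
L = ρ[1 − (K+1)ρ^K + Kρ^(K+1)] / [(1−ρ)(1−ρ^(K+1))]
Numerator: 1.3030·(1 − 5·2.882990 + 4·3.756678) = 2.100204
Denominator: (-0.3030)·(-2.756678) = 0.835409
L = 2.100204/0.835409 = 2.5140

Final: 2.5140


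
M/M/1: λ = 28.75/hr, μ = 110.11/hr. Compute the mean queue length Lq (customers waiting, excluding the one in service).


ρ = 28.75/110.11 = 0.2611
Lq = ρ²/(1−ρ) = 0.06817/0.7389 = 0.09227

Final: 0.09227


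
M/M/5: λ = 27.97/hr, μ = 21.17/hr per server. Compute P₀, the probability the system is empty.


a = λ/μ = 27.97/21.17 = 1.3212; ρ = a/c = 0.2642
Σ_{k=0}^{4} a^k/k! (terms k=0..4) = 1.00000 + 1.32121 + 0.87280 + 0.38438 + 0.12696 = 3.70535
Tail: a^5/(5!(1−ρ)) = 4.02585/(120·0.7358) = 0.04560
P₀ = 1/(3.70535 + 0.04560) = 1/3.75095 = 0.266599

Final: 0.266599


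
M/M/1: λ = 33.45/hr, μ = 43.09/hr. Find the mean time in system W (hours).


W = 1/(μ−λ) = 1/(43.09 − 33.45) = 1/9.64 = 0.1037 hr

Final: 0.1037 hr


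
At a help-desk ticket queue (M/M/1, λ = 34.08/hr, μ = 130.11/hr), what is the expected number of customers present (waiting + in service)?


ρ = λ/μ = 34.08/130.11 = 0.2619
L = ρ/(1−ρ) = 0.2619/(1 − 0.2619) = 0.2619/0.7381 = 0.3549

Final: 0.3549


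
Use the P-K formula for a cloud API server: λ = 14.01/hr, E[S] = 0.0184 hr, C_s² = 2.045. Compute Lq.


ρ = λ·E[S] = 14.01·0.0184 = 0.2578
Lq = ρ²(1+C_s²)/(2(1−ρ)) = 0.06645·(1+2.045)/(2·0.7422)
= 0.06645·3.0450/1.4844 = 0.13631

Final: 0.13631


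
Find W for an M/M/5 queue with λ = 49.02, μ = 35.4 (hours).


a = 1.3847; ρ = 0.2769; P₀ = 0.250129
Lq = P₀·a^c·ρ/(c!(1−ρ)²) = 0.005622
Wq = Lq/λ = 0.005622/49.02 = 0.0001147 hr
W = Wq + 1/μ = 0.0001147 + 0.02825 = 0.02836 hr

Final: 0.02836 hr


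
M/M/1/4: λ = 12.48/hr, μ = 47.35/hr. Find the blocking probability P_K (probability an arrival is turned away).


ρ = λ/μ = 12.48/47.35 = 0.2636
P_K = (1−ρ)ρ^K/(1−ρ^(K+1)) = (0.7364·0.004826)/(1 − 0.001272)
= 0.003554/0.998728 = 0.003558

Final: 0.003558


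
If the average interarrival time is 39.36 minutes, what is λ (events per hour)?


λ = 1/(interarrival time) in consistent units.
1 hour = 60 min, so λ = 60/39.36 = 1.5244 per hour

Final: 1.5244 /hr


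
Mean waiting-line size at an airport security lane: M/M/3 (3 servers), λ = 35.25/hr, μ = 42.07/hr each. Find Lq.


a = λ/μ = 0.8379; ρ = a/3 = 0.2793
P₀ = 0.430116
Lq = P₀·a^c·ρ / (c!·(1−ρ)²) = 0.430116·0.58825·0.2793/(6·0.51941)
= 0.02267

Final: 0.02267


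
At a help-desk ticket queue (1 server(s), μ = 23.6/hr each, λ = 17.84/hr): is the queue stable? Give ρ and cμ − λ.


Total capacity cμ = 1·23.6 = 23.60/hr
ρ = λ/(cμ) = 17.84/23.60 = 0.7559
Stable ⇔ ρ < 1: YES
Spare capacity = cμ − λ = 23.60 − 17.84 = 5.76/hr

Final: ρ = 0.7559; stable; margin = 5.76/hr


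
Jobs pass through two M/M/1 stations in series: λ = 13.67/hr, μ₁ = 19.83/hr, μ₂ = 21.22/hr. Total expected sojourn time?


Each node sees arrival rate λ = 13.67/hr (tandem ⇒ throughput preserved).
W₁ = 1/(μ₁−λ) = 1/(19.83−13.67) = 0.16234 hr
W₂ = 1/(μ₂−λ) = 1/(21.22−13.67) = 0.13245 hr
W_total = W₁ + W₂ = 0.16234 + 0.13245 = 0.29479 hr

Final: 0.29479 hr


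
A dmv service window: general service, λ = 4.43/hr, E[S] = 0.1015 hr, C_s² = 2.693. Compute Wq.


ρ = λ·E[S] = 4.43·0.1015 = 0.4496
E[S²] = E[S]²(1+C_s²) = 0.1015²·(1+2.693) = 0.038046
Wq = λ·E[S²]/(2(1−ρ)) = 4.43·0.038046/(2·0.5504) = 0.15312 hr

Final: 0.15312 hr


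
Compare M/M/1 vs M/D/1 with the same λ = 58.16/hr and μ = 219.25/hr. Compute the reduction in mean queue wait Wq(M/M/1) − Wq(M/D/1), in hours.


ρ = 58.16/219.25 = 0.2653
Wq(M/M/1) = ρ/(μ−λ) = 0.2653/161.09 = 0.001647 hr
Wq(M/D/1) = ρ/(2(μ−λ)) = 0.0008234 hr
Savings = 0.001647 − 0.0008234 = 0.0008234 hr

Final: 0.0008234 hr


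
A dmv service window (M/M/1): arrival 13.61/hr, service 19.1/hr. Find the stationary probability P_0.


ρ = 13.61/19.1 = 0.7126
P_n = (1−ρ)·ρ^n = (1 − 0.7126)·0.7126^0 = 0.2874·1.000000 = 0.287435

Final: 0.287435


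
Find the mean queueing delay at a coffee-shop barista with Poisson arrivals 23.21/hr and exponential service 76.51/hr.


ρ = 23.21/76.51 = 0.3034
Wq = ρ/(μ−λ) = 0.3034/(76.51 − 23.21) = 0.3034/53.30 = 0.005692 hr

Final: 0.005692 hr


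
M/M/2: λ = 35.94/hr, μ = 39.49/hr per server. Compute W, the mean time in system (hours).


a = 0.9101; ρ = 0.4551; P₀ = 0.374521
Lq = P₀·a^c·ρ/(c!(1−ρ)²) = 0.23767
Wq = Lq/λ = 0.23767/35.94 = 0.006613 hr
W = Wq + 1/μ = 0.006613 + 0.02532 = 0.03194 hr

Final: 0.03194 hr


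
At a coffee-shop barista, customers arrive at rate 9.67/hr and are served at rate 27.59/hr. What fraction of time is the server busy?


ρ = λ/μ = 9.67/27.59 = 0.3505

Final: 0.3505


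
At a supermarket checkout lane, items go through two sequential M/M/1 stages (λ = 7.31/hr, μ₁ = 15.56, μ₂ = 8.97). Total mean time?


Each node sees arrival rate λ = 7.31/hr (tandem ⇒ throughput preserved).
W₁ = 1/(μ₁−λ) = 1/(15.56−7.31) = 0.12121 hr
W₂ = 1/(μ₂−λ) = 1/(8.97−7.31) = 0.60241 hr
W_total = W₁ + W₂ = 0.12121 + 0.60241 = 0.72362 hr

Final: 0.72362 hr


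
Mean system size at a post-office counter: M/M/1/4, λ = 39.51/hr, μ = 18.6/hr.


ρ = 39.51/18.6 = 2.1242
L = ρ[1 − (K+1)ρ^K + Kρ^(K+1)] / [(1−ρ)(1−ρ^(K+1))]
Numerator: 2.1242·(1 − 5·20.359933 + 4·43.248438) = 153.354216
Denominator: (-1.1242)·(-42.248438) = 47.495421
L = 153.354216/47.495421 = 3.2288

Final: 3.2288


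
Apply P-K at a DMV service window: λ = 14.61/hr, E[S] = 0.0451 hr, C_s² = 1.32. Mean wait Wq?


ρ = λ·E[S] = 14.61·0.0451 = 0.6589
E[S²] = E[S]²(1+C_s²) = 0.0451²·(1+1.32) = 0.004719
Wq = λ·E[S²]/(2(1−ρ)) = 14.61·0.004719/(2·0.3411) = 0.10106 hr

Final: 0.10106 hr


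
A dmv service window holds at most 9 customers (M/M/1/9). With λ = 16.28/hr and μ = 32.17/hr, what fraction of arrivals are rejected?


ρ = λ/μ = 16.28/32.17 = 0.5061
P_K = (1−ρ)ρ^K/(1−ρ^(K+1)) = (0.4939·0.002177)/(1 − 0.001102)
= 0.001075/0.998898 = 0.001076

Final: 0.001076


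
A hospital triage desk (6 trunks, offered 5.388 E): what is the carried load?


B(6,5.388) = 0.220784 (Erlang-B)
Carried load = a(1 − B) = 5.388·(1 − 0.220784) = 5.388·0.779216 = 4.1984 E

Final: 4.1984 Erlangs


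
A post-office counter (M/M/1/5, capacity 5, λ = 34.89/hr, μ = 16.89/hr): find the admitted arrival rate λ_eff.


ρ = 2.0657; P_K = (1−ρ)ρ^5/(1−ρ^6) = 0.522633
λ_eff = λ(1 − P_K) = 34.89·(1 − 0.522633) = 34.89·0.477367 = 16.6553 /hr

Final: 16.6553 /hr


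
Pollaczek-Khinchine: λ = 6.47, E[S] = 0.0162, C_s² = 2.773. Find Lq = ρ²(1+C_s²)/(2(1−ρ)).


ρ = λ·E[S] = 6.47·0.0162 = 0.1048
Lq = ρ²(1+C_s²)/(2(1−ρ)) = 0.01099·(1+2.773)/(2·0.8952)
= 0.01099·3.7730/1.7904 = 0.02315

Final: 0.02315


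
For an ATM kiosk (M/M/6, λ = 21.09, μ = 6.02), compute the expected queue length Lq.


a = λ/μ = 3.5033; ρ = a/6 = 0.5839
P₀ = 0.028859
Lq = P₀·a^c·ρ / (c!·(1−ρ)²) = 0.028859·1848.75998·0.5839/(720·0.17315)
= 0.24988

Final: 0.24988


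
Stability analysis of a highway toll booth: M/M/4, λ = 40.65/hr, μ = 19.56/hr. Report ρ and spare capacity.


Total capacity cμ = 4·19.56 = 78.24/hr
ρ = λ/(cμ) = 40.65/78.24 = 0.5196
Stable ⇔ ρ < 1: YES
Spare capacity = cμ − λ = 78.24 − 40.65 = 37.59/hr

Final: ρ = 0.5196; stable; margin = 37.59/hr


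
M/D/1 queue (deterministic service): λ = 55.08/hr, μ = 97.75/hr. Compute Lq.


ρ = 55.08/97.75 = 0.5635
M/D/1: Lq = ρ²/(2(1−ρ)) = 0.3175/(2·0.4365) = 0.36368

Final: 0.36368


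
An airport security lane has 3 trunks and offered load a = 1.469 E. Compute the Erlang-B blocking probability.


B(c,a) = (a^c/c!) / Σ_{k=0}^{c} a^k/k!
a^3/3! = 0.528341
Σ terms (k=0..3): 1.00000 + 1.46900 + 1.07898 + 0.52834 = 4.076321
B = 0.528341/4.076321 = 0.129612

Final: 0.129612


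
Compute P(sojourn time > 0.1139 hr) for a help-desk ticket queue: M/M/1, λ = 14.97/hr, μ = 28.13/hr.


W ~ Exponential(μ−λ) for M/M/1.
μ − λ = 28.13 − 14.97 = 13.1600
P(W > t) = e^{−(μ−λ)t} = e^{−1.4989} = 0.223370

Final: 0.223370


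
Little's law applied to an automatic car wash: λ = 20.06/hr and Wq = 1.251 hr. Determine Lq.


Lq = λWq = 20.06·1.251 = 25.0951

Final: 25.0951


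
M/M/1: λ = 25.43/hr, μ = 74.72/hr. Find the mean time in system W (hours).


W = 1/(μ−λ) = 1/(74.72 − 25.43) = 1/49.29 = 0.02029 hr

Final: 0.02029 hr


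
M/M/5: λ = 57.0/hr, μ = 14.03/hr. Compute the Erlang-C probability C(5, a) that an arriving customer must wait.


a = λ/μ = 4.0627; ρ = a/5 = 0.8125
P₀ = 0.011758 (from M/M/c formula)
C(c,a) = [a^c/(c!(1−ρ))]·P₀ = [1106.84275/(120·0.1875)]·0.011758
= 49.20470·0.011758 = 0.578550

Final: 0.578550


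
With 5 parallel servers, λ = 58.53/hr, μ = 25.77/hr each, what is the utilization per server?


ρ = λ/(cμ) = 58.53/(5·25.77) = 58.53/128.85 = 0.4542

Final: 0.4542


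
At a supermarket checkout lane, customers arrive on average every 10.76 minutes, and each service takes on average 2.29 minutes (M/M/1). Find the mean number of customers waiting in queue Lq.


λ = 60/10.76 = 5.5762 /hr
μ = 60/2.29 = 26.2009 /hr
ρ = λ/μ = 5.5762/26.2009 = 0.2128
Lq = ρ²/(1−ρ) = 0.04529/0.7872 = 0.05754

Final: 0.05754


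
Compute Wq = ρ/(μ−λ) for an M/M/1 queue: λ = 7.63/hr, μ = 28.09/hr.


ρ = 7.63/28.09 = 0.2716
Wq = ρ/(μ−λ) = 0.2716/(28.09 − 7.63) = 0.2716/20.46 = 0.01328 hr

Final: 0.01328 hr


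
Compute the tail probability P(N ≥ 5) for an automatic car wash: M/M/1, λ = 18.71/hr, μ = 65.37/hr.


ρ = 18.71/65.37 = 0.2862
P(N ≥ n) = ρ^n = 0.2862^5 = 0.001921

Final: 0.001921


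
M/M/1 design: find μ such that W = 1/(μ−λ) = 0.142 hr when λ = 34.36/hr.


W = 1/(μ−λ) ⇒ μ − λ = 1/W = 1/0.142 = 7.0423
μ = λ + 1/W = 34.36 + 7.0423 = 41.4023 per hr

Final: 41.4023 /hr


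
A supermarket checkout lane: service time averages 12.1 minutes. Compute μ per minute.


μ = 1/(service time) in consistent units.
1 minute = 1 min, so μ = 1/12.1 = 0.08264 per minute

Final: 0.08264 /min


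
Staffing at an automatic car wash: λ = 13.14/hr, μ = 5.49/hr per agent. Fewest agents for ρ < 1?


Stability requires cμ > λ ⇔ c > λ/μ.
λ/μ = 13.14/5.49 = 2.3934
Minimum integer c = ⌊2.3934⌋ + 1 = 3
Check: 3·5.49 = 16.47 > 13.14, while 2·5.49 = 10.98 ≤ 13.14

Final: 3 servers


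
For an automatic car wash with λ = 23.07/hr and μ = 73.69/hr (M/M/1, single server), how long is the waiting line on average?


ρ = 23.07/73.69 = 0.3131
Lq = ρ²/(1−ρ) = 0.09801/0.6869 = 0.1427

Final: 0.1427


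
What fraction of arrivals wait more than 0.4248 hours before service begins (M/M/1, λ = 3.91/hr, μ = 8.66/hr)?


ρ = 3.91/8.66 = 0.4515
P(Wq > t) = ρ·e^{−(μ−λ)t} = 0.4515·e^{−2.0178}
= 0.4515·0.132948 = 0.060026

Final: 0.060026


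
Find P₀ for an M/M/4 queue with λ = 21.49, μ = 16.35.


a = λ/μ = 21.49/16.35 = 1.3144; ρ = a/c = 0.3286
Σ_{k=0}^{3} a^k/k! (terms k=0..3) = 1.00000 + 1.31437 + 0.86379 + 0.37845 = 3.55661
Tail: a^4/(4!(1−ρ)) = 2.98452/(24·0.6714) = 0.18522
P₀ = 1/(3.55661 + 0.18522) = 1/3.74182 = 0.267249

Final: 0.267249


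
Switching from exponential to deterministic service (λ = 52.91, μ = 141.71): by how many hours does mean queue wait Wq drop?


ρ = 52.91/141.71 = 0.3734
Wq(M/M/1) = ρ/(μ−λ) = 0.3734/88.80 = 0.004205 hr
Wq(M/D/1) = ρ/(2(μ−λ)) = 0.002102 hr
Savings = 0.004205 − 0.002102 = 0.002102 hr

Final: 0.002102 hr


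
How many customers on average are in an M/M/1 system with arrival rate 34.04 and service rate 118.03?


ρ = λ/μ = 34.04/118.03 = 0.2884
L = ρ/(1−ρ) = 0.2884/(1 − 0.2884) = 0.2884/0.7116 = 0.4053

Final: 0.4053


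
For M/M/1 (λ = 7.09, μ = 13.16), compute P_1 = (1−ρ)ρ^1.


ρ = 7.09/13.16 = 0.5388
P_n = (1−ρ)·ρ^n = (1 − 0.5388)·0.5388^1 = 0.4612·0.538754 = 0.248498

Final: 0.248498


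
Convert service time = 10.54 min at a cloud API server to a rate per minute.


μ = 1/(service time) in consistent units.
1 minute = 1 min, so μ = 1/10.54 = 0.09488 per minute

Final: 0.09488 /min


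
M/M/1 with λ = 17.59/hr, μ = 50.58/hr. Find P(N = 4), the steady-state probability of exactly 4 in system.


ρ = 17.59/50.58 = 0.3478
P_n = (1−ρ)·ρ^n = (1 − 0.3478)·0.3478^4 = 0.6522·0.014627 = 0.009540

Final: 0.009540


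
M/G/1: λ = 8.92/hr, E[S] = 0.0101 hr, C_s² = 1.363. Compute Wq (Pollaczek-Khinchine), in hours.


ρ = λ·E[S] = 8.92·0.0101 = 0.09009
E[S²] = E[S]²(1+C_s²) = 0.0101²·(1+1.363) = 0.0002410
Wq = λ·E[S²]/(2(1−ρ)) = 8.92·0.0002410/(2·0.9099) = 0.001182 hr

Final: 0.001182 hr
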